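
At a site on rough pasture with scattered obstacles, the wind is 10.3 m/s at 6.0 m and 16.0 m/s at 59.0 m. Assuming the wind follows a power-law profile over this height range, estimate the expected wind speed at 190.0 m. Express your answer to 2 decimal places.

First find α: α = ln(V₂/V₁)/ln(z₂/z₁) = ln(16.0/10.3)/ln(59.0/6.0) = 0.44044/2.28578 = 0.1927
Extrapolate from 59.0 m to 190.0 m: V₃ = 16.0 × (190.0/59.0)^0.1927 = 16.0 × 1.2528 = 20.0441 m/s

20.04 m/s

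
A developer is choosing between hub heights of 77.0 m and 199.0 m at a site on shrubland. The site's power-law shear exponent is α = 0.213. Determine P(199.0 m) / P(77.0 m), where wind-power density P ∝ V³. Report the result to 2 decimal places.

Speed ratio: V_B/V_A = (z_B/z_A)^α = (199.0/77.0)^0.213 = (2.5844)^0.213 = 1.22415
Power-density ratio: P_B/P_A = (V_B/V_A)³ = (1.22415)³ = 1.83442

1.83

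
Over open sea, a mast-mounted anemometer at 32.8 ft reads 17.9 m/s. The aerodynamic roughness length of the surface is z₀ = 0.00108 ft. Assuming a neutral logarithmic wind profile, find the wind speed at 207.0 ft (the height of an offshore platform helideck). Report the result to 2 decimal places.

21.10 m/s

Log law: V(z) ∝ ln(z/z₀), so V₂/V₁ = ln(z₂/z₀) / ln(z₁/z₀).
ln(207.0/0.00108) = 12.1635, ln(32.8/0.00108) = 10.3212
V₂ = 17.9 × 12.1635/10.3212 = 17.9 × 1.1785 = 21.0951 m/s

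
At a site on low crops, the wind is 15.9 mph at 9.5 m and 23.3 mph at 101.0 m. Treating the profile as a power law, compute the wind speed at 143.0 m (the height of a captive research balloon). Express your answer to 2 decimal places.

24.65 mph

First find α: α = ln(V₂/V₁)/ln(z₂/z₁) = ln(23.3/15.9)/ln(101.0/9.5) = 0.38213/2.36383 = 0.1617
Extrapolate from 101.0 m to 143.0 m: V₃ = 23.3 × (143.0/101.0)^0.1617 = 23.3 × 1.0578 = 24.6473 mph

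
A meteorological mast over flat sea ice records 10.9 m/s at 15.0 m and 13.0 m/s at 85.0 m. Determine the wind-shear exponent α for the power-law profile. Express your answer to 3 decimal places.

Power law: V₂/V₁ = (z₂/z₁)^α ⇒ α = ln(V₂/V₁) / ln(z₂/z₁)
α = ln(13.0/10.9) / ln(85.0/15.0) = ln(1.1927) / ln(5.6667)
  = 0.17619 / 1.73460 = 0.10157

α ≈ 0.102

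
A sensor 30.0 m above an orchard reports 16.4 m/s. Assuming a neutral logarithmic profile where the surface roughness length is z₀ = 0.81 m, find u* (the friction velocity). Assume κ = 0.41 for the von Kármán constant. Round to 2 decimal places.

Log law: V(z) = (u*/κ) · ln(z/z₀) ⇒ u* = κ · V / ln(z/z₀)
u* = 0.41 × 16.4 / ln(30.0/0.81) = 0.41 × 16.4 / 3.6119
   = 6.7240 / 3.6119 = 1.8616 m/s

u* ≈ 1.86 m/s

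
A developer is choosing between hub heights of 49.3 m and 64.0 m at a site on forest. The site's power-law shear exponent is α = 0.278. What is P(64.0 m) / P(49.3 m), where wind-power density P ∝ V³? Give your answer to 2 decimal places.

1.24

Speed ratio: V_B/V_A = (z_B/z_A)^α = (64.0/49.3)^0.278 = (1.2982)^0.278 = 1.07524
Power-density ratio: P_B/P_A = (V_B/V_A)³ = (1.07524)³ = 1.24314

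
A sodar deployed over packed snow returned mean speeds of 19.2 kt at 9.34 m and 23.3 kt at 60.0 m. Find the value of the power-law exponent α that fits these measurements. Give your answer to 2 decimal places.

Power law: V₂/V₁ = (z₂/z₁)^α ⇒ α = ln(V₂/V₁) / ln(z₂/z₁)
α = ln(23.3/19.2) / ln(60.0/9.34) = ln(1.2135) / ln(6.4240)
  = 0.19354 / 1.86004 = 0.10405

α ≈ 0.10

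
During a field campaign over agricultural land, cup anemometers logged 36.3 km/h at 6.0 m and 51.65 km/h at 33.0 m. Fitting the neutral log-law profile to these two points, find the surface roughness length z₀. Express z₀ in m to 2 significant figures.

z₀ ≈ 0.11 m

Log law: V(z) ∝ ln(z/z₀). With r = V₁/V₂ = 36.3/51.65 = 0.70281,
r · ln(z₂/z₀) = ln(z₁/z₀) ⇒ ln z₀ = (ln z₁ − r·ln z₂)/(1 − r)
ln z₀ = (1.79176 − 0.70281×3.49651) / 0.29719 = -2.2397
z₀ = exp(-2.2397) = 0.1065 m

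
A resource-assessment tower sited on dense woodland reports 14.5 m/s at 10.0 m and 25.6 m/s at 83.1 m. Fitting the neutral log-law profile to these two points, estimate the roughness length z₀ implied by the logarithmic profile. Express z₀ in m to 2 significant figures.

z₀ ≈ 0.63 m

Log law: V(z) ∝ ln(z/z₀). With r = V₁/V₂ = 14.5/25.6 = 0.56641,
r · ln(z₂/z₀) = ln(z₁/z₀) ⇒ ln z₀ = (ln z₁ − r·ln z₂)/(1 − r)
ln z₀ = (2.30259 − 0.56641×4.42004) / 0.43359 = -0.4635
z₀ = exp(-0.4635) = 0.6291 m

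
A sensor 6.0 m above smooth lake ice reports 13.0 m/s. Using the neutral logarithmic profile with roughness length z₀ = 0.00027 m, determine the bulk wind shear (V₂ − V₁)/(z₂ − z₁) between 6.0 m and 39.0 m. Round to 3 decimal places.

0.074 m/s/m

Log law: V₂ = V₁ · ln(z₂/z₀)/ln(z₁/z₀) = 13.0 × 11.8807/10.0088 = 15.4312 m/s
ΔV/Δz = (15.4312 − 13.0)/(39.0 − 6.0) = 2.4312/33.0000 = 0.07367 m/s/m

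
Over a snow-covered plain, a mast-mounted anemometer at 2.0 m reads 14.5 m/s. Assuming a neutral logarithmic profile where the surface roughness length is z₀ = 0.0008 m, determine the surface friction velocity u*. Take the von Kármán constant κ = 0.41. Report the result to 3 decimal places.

Log law: V(z) = (u*/κ) · ln(z/z₀) ⇒ u* = κ · V / ln(z/z₀)
u* = 0.41 × 14.5 / ln(2.0/0.0008) = 0.41 × 14.5 / 7.8240
   = 5.9450 / 7.8240 = 0.7598 m/s

u* ≈ 0.760 m/s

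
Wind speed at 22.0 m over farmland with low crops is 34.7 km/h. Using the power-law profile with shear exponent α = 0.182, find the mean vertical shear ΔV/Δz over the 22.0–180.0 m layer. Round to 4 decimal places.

0.1023 km/h/m

Power law: V₂ = V₁ · (z₂/z₁)^α = 34.7 × (8.1818)^0.182 = 50.8708 km/h
ΔV/Δz = (50.8708 − 34.7)/(180.0 − 22.0) = 16.1708/158.0000 = 0.10235 km/h/m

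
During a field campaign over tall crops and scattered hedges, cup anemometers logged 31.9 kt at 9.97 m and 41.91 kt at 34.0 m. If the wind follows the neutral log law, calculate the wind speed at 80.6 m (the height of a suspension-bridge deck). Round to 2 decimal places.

Log law: V ∝ ln(z/z₀). From the pair, with r = V₁/V₂ = 0.76115,
ln z₀ = (ln z₁ − r·ln z₂)/(1 − r) = (2.2996 − 0.76115×3.5264)/0.23885 = -1.6099 → z₀ = 0.1999 m
V₃ = V₁ · ln(z₃/z₀)/ln(z₁/z₀) = 31.9 × 5.9994/3.9095 = 48.9528 kt

48.95 kt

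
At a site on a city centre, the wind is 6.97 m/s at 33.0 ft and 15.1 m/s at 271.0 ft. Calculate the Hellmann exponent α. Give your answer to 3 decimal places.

α ≈ 0.367

Power law: V₂/V₁ = (z₂/z₁)^α ⇒ α = ln(V₂/V₁) / ln(z₂/z₁)
α = ln(15.1/6.97) / ln(271.0/33.0) = ln(2.1664) / ln(8.2121)
  = 0.77308 / 2.10561 = 0.36715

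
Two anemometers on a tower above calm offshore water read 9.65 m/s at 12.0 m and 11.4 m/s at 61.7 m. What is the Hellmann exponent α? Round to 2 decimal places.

Power law: V₂/V₁ = (z₂/z₁)^α ⇒ α = ln(V₂/V₁) / ln(z₂/z₁)
α = ln(11.4/9.65) / ln(61.7/12.0) = ln(1.1813) / ln(5.1417)
  = 0.16666 / 1.63738 = 0.10178

α ≈ 0.10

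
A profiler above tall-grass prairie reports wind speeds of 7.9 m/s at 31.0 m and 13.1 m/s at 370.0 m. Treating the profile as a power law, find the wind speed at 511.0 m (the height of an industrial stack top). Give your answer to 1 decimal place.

First find α: α = ln(V₂/V₁)/ln(z₂/z₁) = ln(13.1/7.9)/ln(370.0/31.0) = 0.50575/2.47952 = 0.2040
Extrapolate from 370.0 m to 511.0 m: V₃ = 13.1 × (511.0/370.0)^0.2040 = 13.1 × 1.0681 = 13.9917 m/s

14.0 m/s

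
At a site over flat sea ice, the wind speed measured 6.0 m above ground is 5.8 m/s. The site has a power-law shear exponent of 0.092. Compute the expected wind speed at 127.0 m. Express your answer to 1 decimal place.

7.7 m/s

Power-law profile: V₂ = V₁ · (z₂/z₁)^α
V₂ = 5.8 × (127.0/6.0)^0.092 = 5.8 × (21.1667)^0.092
    = 5.8 × 1.3242 = 7.6805 m/s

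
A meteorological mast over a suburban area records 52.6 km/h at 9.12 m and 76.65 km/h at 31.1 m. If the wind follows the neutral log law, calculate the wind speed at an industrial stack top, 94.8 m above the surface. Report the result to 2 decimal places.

Log law: V ∝ ln(z/z₀). From the pair, with r = V₁/V₂ = 0.68624,
ln z₀ = (ln z₁ − r·ln z₂)/(1 − r) = (2.2105 − 0.68624×3.4372)/0.31376 = -0.4725 → z₀ = 0.6234 m
V₃ = V₁ · ln(z₃/z₀)/ln(z₁/z₀) = 52.6 × 5.0243/2.6830 = 98.5008 km/h

98.50 km/h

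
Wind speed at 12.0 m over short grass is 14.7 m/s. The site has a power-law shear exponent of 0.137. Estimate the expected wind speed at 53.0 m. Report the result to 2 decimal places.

Power-law profile: V₂ = V₁ · (z₂/z₁)^α
V₂ = 14.7 × (53.0/12.0)^0.137 = 14.7 × (4.4167)^0.137
    = 14.7 × 1.2257 = 18.0175 m/s

18.02 m/s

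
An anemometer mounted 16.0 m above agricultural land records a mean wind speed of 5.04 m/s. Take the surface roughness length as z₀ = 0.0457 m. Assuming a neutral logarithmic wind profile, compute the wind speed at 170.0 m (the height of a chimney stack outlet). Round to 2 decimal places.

Log law: V(z) ∝ ln(z/z₀), so V₂/V₁ = ln(z₂/z₀) / ln(z₁/z₀).
ln(170.0/0.0457) = 8.2215, ln(16.0/0.0457) = 5.8582
V₂ = 5.04 × 8.2215/5.8582 = 5.04 × 1.4034 = 7.0731 m/s

7.07 m/s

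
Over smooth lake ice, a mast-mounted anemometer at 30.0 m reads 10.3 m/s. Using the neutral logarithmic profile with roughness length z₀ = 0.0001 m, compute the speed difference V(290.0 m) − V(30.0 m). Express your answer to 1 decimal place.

1.9 m/s

Log law: V₂ = V₁ · ln(z₂/z₀)/ln(z₁/z₀) = 10.3 × 14.8802/12.6115 = 12.1529 m/s
ΔV = 12.1529 − 10.3 = 1.8529 m/s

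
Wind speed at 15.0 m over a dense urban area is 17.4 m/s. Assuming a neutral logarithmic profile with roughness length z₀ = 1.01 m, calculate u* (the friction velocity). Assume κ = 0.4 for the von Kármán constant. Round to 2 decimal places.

u* ≈ 2.58 m/s

Log law: V(z) = (u*/κ) · ln(z/z₀) ⇒ u* = κ · V / ln(z/z₀)
u* = 0.4 × 17.4 / ln(15.0/1.01) = 0.4 × 17.4 / 2.6981
   = 6.9600 / 2.6981 = 2.5796 m/s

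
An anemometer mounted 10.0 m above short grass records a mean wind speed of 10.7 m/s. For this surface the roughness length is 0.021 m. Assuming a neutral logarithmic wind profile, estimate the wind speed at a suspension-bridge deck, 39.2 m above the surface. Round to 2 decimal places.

13.07 m/s

Log law: V(z) ∝ ln(z/z₀), so V₂/V₁ = ln(z₂/z₀) / ln(z₁/z₀).
ln(39.2/0.021) = 7.5319, ln(10.0/0.021) = 6.1658
V₂ = 10.7 × 7.5319/6.1658 = 10.7 × 1.2216 = 13.0707 m/s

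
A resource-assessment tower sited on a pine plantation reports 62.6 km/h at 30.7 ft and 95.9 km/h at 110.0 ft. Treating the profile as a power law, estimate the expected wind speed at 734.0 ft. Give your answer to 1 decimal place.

180.9 km/h

First find α: α = ln(V₂/V₁)/ln(z₂/z₁) = ln(95.9/62.6)/ln(110.0/30.7) = 0.42654/1.27622 = 0.3342
Extrapolate from 110.0 ft to 734.0 ft: V₃ = 95.9 × (734.0/110.0)^0.3342 = 95.9 × 1.8858 = 180.8504 km/h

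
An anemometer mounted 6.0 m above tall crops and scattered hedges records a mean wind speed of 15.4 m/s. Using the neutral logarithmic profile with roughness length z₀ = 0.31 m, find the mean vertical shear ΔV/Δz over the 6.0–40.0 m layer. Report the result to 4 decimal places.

Log law: V₂ = V₁ · ln(z₂/z₀)/ln(z₁/z₀) = 15.4 × 4.8601/2.9629 = 25.2603 m/s
ΔV/Δz = (25.2603 − 15.4)/(40.0 − 6.0) = 9.8603/34.0000 = 0.29001 m/s/m

0.2900 m/s/m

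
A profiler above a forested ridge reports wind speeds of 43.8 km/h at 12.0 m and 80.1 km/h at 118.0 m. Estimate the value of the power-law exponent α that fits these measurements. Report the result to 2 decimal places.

α ≈ 0.26

Power law: V₂/V₁ = (z₂/z₁)^α ⇒ α = ln(V₂/V₁) / ln(z₂/z₁)
α = ln(80.1/43.8) / ln(118.0/12.0) = ln(1.8288) / ln(9.8333)
  = 0.60364 / 2.28578 = 0.26409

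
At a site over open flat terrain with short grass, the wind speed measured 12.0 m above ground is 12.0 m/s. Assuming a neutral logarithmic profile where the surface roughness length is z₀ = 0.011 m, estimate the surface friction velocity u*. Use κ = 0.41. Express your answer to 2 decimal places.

Log law: V(z) = (u*/κ) · ln(z/z₀) ⇒ u* = κ · V / ln(z/z₀)
u* = 0.41 × 12.0 / ln(12.0/0.011) = 0.41 × 12.0 / 6.9948
   = 4.9200 / 6.9948 = 0.7034 m/s

u* ≈ 0.70 m/s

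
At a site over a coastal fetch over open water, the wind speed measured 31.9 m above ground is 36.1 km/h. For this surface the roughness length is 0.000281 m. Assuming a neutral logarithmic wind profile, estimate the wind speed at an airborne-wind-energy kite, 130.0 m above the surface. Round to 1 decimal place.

40.5 km/h

Log law: V(z) ∝ ln(z/z₀), so V₂/V₁ = ln(z₂/z₀) / ln(z₁/z₀).
ln(130.0/0.000281) = 13.0447, ln(31.9/0.000281) = 11.6398
V₂ = 36.1 × 13.0447/11.6398 = 36.1 × 1.1207 = 40.4573 km/h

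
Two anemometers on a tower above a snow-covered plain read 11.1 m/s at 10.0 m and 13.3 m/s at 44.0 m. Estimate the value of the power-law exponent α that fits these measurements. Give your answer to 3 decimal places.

Power law: V₂/V₁ = (z₂/z₁)^α ⇒ α = ln(V₂/V₁) / ln(z₂/z₁)
α = ln(13.3/11.1) / ln(44.0/10.0) = ln(1.1982) / ln(4.4000)
  = 0.18082 / 1.48160 = 0.12204

α ≈ 0.122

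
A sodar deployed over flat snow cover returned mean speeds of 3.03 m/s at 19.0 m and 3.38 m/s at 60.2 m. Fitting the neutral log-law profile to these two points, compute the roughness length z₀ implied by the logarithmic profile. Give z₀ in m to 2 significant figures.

Log law: V(z) ∝ ln(z/z₀). With r = V₁/V₂ = 3.03/3.38 = 0.89645,
r · ln(z₂/z₀) = ln(z₁/z₀) ⇒ ln z₀ = (ln z₁ − r·ln z₂)/(1 − r)
ln z₀ = (2.94444 − 0.89645×4.09767) / 0.10355 = -7.0393
z₀ = exp(-7.0393) = 0.0008768 m

z₀ ≈ 0.00088 m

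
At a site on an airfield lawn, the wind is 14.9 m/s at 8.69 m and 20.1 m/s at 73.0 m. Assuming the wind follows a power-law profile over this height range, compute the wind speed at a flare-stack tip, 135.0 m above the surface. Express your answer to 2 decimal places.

21.92 m/s

First find α: α = ln(V₂/V₁)/ln(z₂/z₁) = ln(20.1/14.9)/ln(73.0/8.69) = 0.29936/2.12829 = 0.1407
Extrapolate from 73.0 m to 135.0 m: V₃ = 20.1 × (135.0/73.0)^0.1407 = 20.1 × 1.0903 = 21.9156 m/s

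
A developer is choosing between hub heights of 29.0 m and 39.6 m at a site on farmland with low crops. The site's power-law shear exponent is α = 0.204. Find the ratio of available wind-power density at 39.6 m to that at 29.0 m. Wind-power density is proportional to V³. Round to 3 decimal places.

1.210

Speed ratio: V_B/V_A = (z_B/z_A)^α = (39.6/29.0)^0.204 = (1.3655)^0.204 = 1.06562
Power-density ratio: P_B/P_A = (V_B/V_A)³ = (1.06562)³ = 1.21005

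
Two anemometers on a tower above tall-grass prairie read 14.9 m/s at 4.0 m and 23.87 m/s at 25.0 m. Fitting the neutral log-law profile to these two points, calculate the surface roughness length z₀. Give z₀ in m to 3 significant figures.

Log law: V(z) ∝ ln(z/z₀). With r = V₁/V₂ = 14.9/23.87 = 0.62421,
r · ln(z₂/z₀) = ln(z₁/z₀) ⇒ ln z₀ = (ln z₁ − r·ln z₂)/(1 − r)
ln z₀ = (1.38629 − 0.62421×3.21888) / 0.37579 = -1.6578
z₀ = exp(-1.6578) = 0.1906 m

z₀ ≈ 0.191 m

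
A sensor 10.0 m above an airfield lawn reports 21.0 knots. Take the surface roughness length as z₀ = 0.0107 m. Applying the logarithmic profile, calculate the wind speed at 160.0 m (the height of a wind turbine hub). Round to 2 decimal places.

Log law: V(z) ∝ ln(z/z₀), so V₂/V₁ = ln(z₂/z₀) / ln(z₁/z₀).
ln(160.0/0.0107) = 9.6127, ln(10.0/0.0107) = 6.8401
V₂ = 21.0 × 9.6127/6.8401 = 21.0 × 1.4053 = 29.5122 knots

29.51 knots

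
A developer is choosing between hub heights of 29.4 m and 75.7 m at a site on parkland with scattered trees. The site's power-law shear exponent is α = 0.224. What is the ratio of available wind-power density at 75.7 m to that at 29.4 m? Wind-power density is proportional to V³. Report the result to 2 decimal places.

Speed ratio: V_B/V_A = (z_B/z_A)^α = (75.7/29.4)^0.224 = (2.5748)^0.224 = 1.23597
Power-density ratio: P_B/P_A = (V_B/V_A)³ = (1.23597)³ = 1.88809

1.89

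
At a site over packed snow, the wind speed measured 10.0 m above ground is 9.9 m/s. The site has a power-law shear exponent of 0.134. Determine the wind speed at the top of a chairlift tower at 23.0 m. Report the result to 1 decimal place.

11.1 m/s

Power-law profile: V₂ = V₁ · (z₂/z₁)^α
V₂ = 9.9 × (23.0/10.0)^0.134 = 9.9 × (2.3000)^0.134
    = 9.9 × 1.1181 = 11.0690 m/s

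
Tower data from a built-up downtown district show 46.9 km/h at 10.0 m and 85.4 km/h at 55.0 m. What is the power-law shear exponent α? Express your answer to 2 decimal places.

α ≈ 0.35

Power law: V₂/V₁ = (z₂/z₁)^α ⇒ α = ln(V₂/V₁) / ln(z₂/z₁)
α = ln(85.4/46.9) / ln(55.0/10.0) = ln(1.8209) / ln(5.5000)
  = 0.59933 / 1.70475 = 0.35156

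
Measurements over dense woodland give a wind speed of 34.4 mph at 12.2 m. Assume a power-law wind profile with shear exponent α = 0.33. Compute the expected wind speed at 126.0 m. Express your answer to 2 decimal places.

74.33 mph

Power-law profile: V₂ = V₁ · (z₂/z₁)^α
V₂ = 34.4 × (126.0/12.2)^0.33 = 34.4 × (10.3279)^0.33
    = 34.4 × 2.1608 = 74.3331 mph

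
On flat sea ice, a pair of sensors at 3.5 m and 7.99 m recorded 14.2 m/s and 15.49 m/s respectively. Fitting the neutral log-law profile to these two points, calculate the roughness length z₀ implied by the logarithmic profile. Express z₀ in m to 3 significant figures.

Log law: V(z) ∝ ln(z/z₀). With r = V₁/V₂ = 14.2/15.49 = 0.91672,
r · ln(z₂/z₀) = ln(z₁/z₀) ⇒ ln z₀ = (ln z₁ − r·ln z₂)/(1 − r)
ln z₀ = (1.25276 − 0.91672×2.07819) / 0.08328 = -7.8333
z₀ = exp(-7.8333) = 0.0003963 m

z₀ ≈ 0.000396 m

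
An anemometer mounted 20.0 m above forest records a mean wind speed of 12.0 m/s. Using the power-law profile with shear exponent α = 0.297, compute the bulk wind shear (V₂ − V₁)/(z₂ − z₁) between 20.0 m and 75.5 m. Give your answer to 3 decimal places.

Power law: V₂ = V₁ · (z₂/z₁)^α = 12.0 × (3.7750)^0.297 = 17.8043 m/s
ΔV/Δz = (17.8043 − 12.0)/(75.5 − 20.0) = 5.8043/55.5000 = 0.10458 m/s/m

0.105 m/s/m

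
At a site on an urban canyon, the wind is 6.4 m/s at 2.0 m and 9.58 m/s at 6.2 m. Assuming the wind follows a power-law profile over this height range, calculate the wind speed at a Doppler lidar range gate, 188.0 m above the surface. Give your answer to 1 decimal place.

First find α: α = ln(V₂/V₁)/ln(z₂/z₁) = ln(9.58/6.4)/ln(6.2/2.0) = 0.40338/1.13140 = 0.3565
Extrapolate from 6.2 m to 188.0 m: V₃ = 9.58 × (188.0/6.2)^0.3565 = 9.58 × 3.3752 = 32.3341 m/s

32.3 m/s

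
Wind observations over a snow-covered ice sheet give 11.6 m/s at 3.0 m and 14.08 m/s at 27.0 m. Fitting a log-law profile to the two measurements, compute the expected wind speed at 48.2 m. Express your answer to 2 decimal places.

Log law: V ∝ ln(z/z₀). From the pair, with r = V₁/V₂ = 0.82386,
ln z₀ = (ln z₁ − r·ln z₂)/(1 − r) = (1.0986 − 0.82386×3.2958)/0.17614 = -9.1787 → z₀ = 0.0001032 m
V₃ = V₁ · ln(z₃/z₀)/ln(z₁/z₀) = 11.6 × 13.0541/10.2773 = 14.7341 m/s

14.73 m/s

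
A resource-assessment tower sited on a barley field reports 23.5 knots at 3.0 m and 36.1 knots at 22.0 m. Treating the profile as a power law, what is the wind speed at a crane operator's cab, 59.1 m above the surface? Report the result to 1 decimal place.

First find α: α = ln(V₂/V₁)/ln(z₂/z₁) = ln(36.1/23.5)/ln(22.0/3.0) = 0.42929/1.99243 = 0.2155
Extrapolate from 22.0 m to 59.1 m: V₃ = 36.1 × (59.1/22.0)^0.2155 = 36.1 × 1.2373 = 44.6659 knots

44.7 knots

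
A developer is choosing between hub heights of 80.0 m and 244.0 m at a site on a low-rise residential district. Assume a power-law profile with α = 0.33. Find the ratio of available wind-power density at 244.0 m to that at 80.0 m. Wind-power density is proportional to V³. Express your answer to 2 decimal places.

3.02

Speed ratio: V_B/V_A = (z_B/z_A)^α = (244.0/80.0)^0.33 = (3.0500)^0.33 = 1.44484
Power-density ratio: P_B/P_A = (V_B/V_A)³ = (1.44484)³ = 3.01618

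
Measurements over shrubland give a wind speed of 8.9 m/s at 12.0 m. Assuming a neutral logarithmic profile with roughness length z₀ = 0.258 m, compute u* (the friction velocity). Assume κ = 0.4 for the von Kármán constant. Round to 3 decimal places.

Log law: V(z) = (u*/κ) · ln(z/z₀) ⇒ u* = κ · V / ln(z/z₀)
u* = 0.4 × 8.9 / ln(12.0/0.258) = 0.4 × 8.9 / 3.8397
   = 3.5600 / 3.8397 = 0.9272 m/s

u* ≈ 0.927 m/s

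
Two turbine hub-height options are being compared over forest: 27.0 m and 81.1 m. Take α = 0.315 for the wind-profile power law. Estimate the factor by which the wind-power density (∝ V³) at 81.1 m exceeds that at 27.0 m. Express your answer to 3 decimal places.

2.827

Speed ratio: V_B/V_A = (z_B/z_A)^α = (81.1/27.0)^0.315 = (3.0037)^0.315 = 1.41404
Power-density ratio: P_B/P_A = (V_B/V_A)³ = (1.41404)³ = 2.82739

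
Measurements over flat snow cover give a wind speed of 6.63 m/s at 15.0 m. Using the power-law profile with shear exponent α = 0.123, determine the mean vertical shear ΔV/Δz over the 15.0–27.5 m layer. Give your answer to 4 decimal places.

0.0411 m/s/m

Power law: V₂ = V₁ · (z₂/z₁)^α = 6.63 × (1.8333)^0.123 = 7.1432 m/s
ΔV/Δz = (7.1432 − 6.63)/(27.5 − 15.0) = 0.5132/12.5000 = 0.04106 m/s/m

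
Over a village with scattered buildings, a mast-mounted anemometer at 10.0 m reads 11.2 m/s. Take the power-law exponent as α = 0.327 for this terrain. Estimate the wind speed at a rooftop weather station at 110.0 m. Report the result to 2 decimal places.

Power-law profile: V₂ = V₁ · (z₂/z₁)^α
V₂ = 11.2 × (110.0/10.0)^0.327 = 11.2 × (11.0000)^0.327
    = 11.2 × 2.1905 = 24.5332 m/s

24.53 m/s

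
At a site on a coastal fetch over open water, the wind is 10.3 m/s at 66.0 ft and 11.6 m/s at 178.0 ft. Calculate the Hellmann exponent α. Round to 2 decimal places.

Power law: V₂/V₁ = (z₂/z₁)^α ⇒ α = ln(V₂/V₁) / ln(z₂/z₁)
α = ln(11.6/10.3) / ln(178.0/66.0) = ln(1.1262) / ln(2.6970)
  = 0.11886 / 0.99213 = 0.11980

α ≈ 0.12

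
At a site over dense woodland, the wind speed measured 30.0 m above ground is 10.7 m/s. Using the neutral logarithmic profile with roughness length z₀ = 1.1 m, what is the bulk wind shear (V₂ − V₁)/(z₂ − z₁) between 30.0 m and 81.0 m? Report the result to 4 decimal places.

0.0630 m/s/m

Log law: V₂ = V₁ · ln(z₂/z₀)/ln(z₁/z₀) = 10.7 × 4.2991/3.3059 = 13.9148 m/s
ΔV/Δz = (13.9148 − 10.7)/(81.0 − 30.0) = 3.2148/51.0000 = 0.06304 m/s/m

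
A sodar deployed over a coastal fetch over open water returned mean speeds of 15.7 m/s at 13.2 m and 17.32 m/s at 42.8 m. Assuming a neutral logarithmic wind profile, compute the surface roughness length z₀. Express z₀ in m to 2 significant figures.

z₀ ≈ 0.00015 m

Log law: V(z) ∝ ln(z/z₀). With r = V₁/V₂ = 15.7/17.32 = 0.90647,
r · ln(z₂/z₀) = ln(z₁/z₀) ⇒ ln z₀ = (ln z₁ − r·ln z₂)/(1 − r)
ln z₀ = (2.58022 − 0.90647×3.75654) / 0.09353 = -8.8199
z₀ = exp(-8.8199) = 0.0001478 m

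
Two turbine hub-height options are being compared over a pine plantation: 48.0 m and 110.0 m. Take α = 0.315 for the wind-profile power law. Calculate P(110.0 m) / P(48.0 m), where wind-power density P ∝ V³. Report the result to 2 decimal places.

Speed ratio: V_B/V_A = (z_B/z_A)^α = (110.0/48.0)^0.315 = (2.2917)^0.315 = 1.29852
Power-density ratio: P_B/P_A = (V_B/V_A)³ = (1.29852)³ = 2.18949

2.19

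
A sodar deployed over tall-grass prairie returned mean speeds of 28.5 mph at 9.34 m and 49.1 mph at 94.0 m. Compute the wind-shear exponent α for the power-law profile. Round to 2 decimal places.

Power law: V₂/V₁ = (z₂/z₁)^α ⇒ α = ln(V₂/V₁) / ln(z₂/z₁)
α = ln(49.1/28.5) / ln(94.0/9.34) = ln(1.7228) / ln(10.0642)
  = 0.54395 / 2.30899 = 0.23558

α ≈ 0.24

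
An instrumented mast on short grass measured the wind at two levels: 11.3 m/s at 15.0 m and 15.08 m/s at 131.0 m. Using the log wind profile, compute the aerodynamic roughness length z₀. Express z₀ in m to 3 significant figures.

Log law: V(z) ∝ ln(z/z₀). With r = V₁/V₂ = 11.3/15.08 = 0.74934,
r · ln(z₂/z₀) = ln(z₁/z₀) ⇒ ln z₀ = (ln z₁ − r·ln z₂)/(1 − r)
ln z₀ = (2.70805 − 0.74934×4.87520) / 0.25066 = -3.7705
z₀ = exp(-3.7705) = 0.02304 m

z₀ ≈ 0.0230 m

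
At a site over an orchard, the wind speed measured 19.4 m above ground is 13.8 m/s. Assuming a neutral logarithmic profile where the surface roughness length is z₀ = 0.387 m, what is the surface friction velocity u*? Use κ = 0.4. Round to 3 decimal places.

Log law: V(z) = (u*/κ) · ln(z/z₀) ⇒ u* = κ · V / ln(z/z₀)
u* = 0.4 × 13.8 / ln(19.4/0.387) = 0.4 × 13.8 / 3.9146
   = 5.5200 / 3.9146 = 1.4101 m/s

u* ≈ 1.410 m/s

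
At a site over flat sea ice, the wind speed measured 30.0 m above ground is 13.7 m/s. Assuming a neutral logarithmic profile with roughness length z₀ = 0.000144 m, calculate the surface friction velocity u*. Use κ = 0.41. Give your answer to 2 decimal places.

Log law: V(z) = (u*/κ) · ln(z/z₀) ⇒ u* = κ · V / ln(z/z₀)
u* = 0.41 × 13.7 / ln(30.0/0.000144) = 0.41 × 13.7 / 12.2469
   = 5.6170 / 12.2469 = 0.4586 m/s

u* ≈ 0.46 m/s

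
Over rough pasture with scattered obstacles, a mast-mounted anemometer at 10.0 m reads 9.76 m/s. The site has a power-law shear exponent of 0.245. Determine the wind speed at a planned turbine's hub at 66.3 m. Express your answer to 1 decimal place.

Power-law profile: V₂ = V₁ · (z₂/z₁)^α
V₂ = 9.76 × (66.3/10.0)^0.245 = 9.76 × (6.6300)^0.245
    = 9.76 × 1.5895 = 15.5139 m/s

15.5 m/s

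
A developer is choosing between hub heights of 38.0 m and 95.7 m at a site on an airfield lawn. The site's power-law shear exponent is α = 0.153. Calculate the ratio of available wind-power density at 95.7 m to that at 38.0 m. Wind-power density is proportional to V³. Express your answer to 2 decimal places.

Speed ratio: V_B/V_A = (z_B/z_A)^α = (95.7/38.0)^0.153 = (2.5184)^0.153 = 1.15179
Power-density ratio: P_B/P_A = (V_B/V_A)³ = (1.15179)³ = 1.52798

1.53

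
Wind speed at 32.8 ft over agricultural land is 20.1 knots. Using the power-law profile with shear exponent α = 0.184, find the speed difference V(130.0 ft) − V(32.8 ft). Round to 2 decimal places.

5.80 knots

Power law: V₂ = V₁ · (z₂/z₁)^α = 20.1 × (3.9634)^0.184 = 25.8965 knots
ΔV = 25.8965 − 20.1 = 5.7965 knots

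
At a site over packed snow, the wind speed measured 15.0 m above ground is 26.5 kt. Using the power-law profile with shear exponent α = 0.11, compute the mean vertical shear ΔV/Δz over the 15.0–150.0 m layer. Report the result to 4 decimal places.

0.0566 kt/m

Power law: V₂ = V₁ · (z₂/z₁)^α = 26.5 × (10.0000)^0.11 = 34.1386 kt
ΔV/Δz = (34.1386 − 26.5)/(150.0 − 15.0) = 7.6386/135.0000 = 0.05658 kt/m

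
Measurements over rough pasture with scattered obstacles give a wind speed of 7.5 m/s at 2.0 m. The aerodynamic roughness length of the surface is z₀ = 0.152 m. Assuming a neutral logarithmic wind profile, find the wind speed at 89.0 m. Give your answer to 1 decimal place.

18.5 m/s

Log law: V(z) ∝ ln(z/z₀), so V₂/V₁ = ln(z₂/z₀) / ln(z₁/z₀).
ln(89.0/0.152) = 6.3725, ln(2.0/0.152) = 2.5770
V₂ = 7.5 × 6.3725/2.5770 = 7.5 × 2.4728 = 18.5461 m/s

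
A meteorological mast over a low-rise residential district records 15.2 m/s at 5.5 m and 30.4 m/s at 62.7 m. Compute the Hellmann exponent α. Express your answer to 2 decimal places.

α ≈ 0.28

Power law: V₂/V₁ = (z₂/z₁)^α ⇒ α = ln(V₂/V₁) / ln(z₂/z₁)
α = ln(30.4/15.2) / ln(62.7/5.5) = ln(2.0000) / ln(11.4000)
  = 0.69315 / 2.43361 = 0.28482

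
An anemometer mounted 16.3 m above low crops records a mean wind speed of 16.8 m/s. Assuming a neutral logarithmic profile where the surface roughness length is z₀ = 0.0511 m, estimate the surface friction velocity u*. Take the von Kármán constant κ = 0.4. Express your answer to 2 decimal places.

Log law: V(z) = (u*/κ) · ln(z/z₀) ⇒ u* = κ · V / ln(z/z₀)
u* = 0.4 × 16.8 / ln(16.3/0.0511) = 0.4 × 16.8 / 5.7651
   = 6.7200 / 5.7651 = 1.1656 m/s

u* ≈ 1.17 m/s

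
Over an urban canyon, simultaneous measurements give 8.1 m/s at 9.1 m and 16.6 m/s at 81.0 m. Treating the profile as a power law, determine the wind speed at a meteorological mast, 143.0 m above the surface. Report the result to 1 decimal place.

First find α: α = ln(V₂/V₁)/ln(z₂/z₁) = ln(16.6/8.1)/ln(81.0/9.1) = 0.71754/2.18617 = 0.3282
Extrapolate from 81.0 m to 143.0 m: V₃ = 16.6 × (143.0/81.0)^0.3282 = 16.6 × 1.2051 = 20.0045 m/s

20.0 m/s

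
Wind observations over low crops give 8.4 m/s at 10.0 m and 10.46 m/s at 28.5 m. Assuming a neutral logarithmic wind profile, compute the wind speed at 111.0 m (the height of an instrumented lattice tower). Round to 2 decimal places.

Log law: V ∝ ln(z/z₀). From the pair, with r = V₁/V₂ = 0.80306,
ln z₀ = (ln z₁ − r·ln z₂)/(1 − r) = (2.3026 − 0.80306×3.3499)/0.19694 = -1.9680 → z₀ = 0.1397 m
V₃ = V₁ · ln(z₃/z₀)/ln(z₁/z₀) = 8.4 × 6.6776/4.2706 = 13.1343 m/s

13.13 m/s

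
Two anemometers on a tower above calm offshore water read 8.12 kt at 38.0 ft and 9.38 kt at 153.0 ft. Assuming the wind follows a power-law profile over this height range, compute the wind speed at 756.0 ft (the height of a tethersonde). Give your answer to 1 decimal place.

11.1 kt

First find α: α = ln(V₂/V₁)/ln(z₂/z₁) = ln(9.38/8.12)/ln(153.0/38.0) = 0.14425/1.39285 = 0.1036
Extrapolate from 153.0 ft to 756.0 ft: V₃ = 9.38 × (756.0/153.0)^0.1036 = 9.38 × 1.1799 = 11.0677 kt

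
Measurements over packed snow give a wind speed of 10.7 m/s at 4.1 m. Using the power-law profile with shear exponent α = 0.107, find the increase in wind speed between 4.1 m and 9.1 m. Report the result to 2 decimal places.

0.95 m/s

Power law: V₂ = V₁ · (z₂/z₁)^α = 10.7 × (2.2195)^0.107 = 11.6529 m/s
ΔV = 11.6529 − 10.7 = 0.9529 m/s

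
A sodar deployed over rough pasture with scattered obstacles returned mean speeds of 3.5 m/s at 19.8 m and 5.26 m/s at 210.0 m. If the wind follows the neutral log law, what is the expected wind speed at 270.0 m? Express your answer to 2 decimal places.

5.45 m/s

Log law: V ∝ ln(z/z₀). From the pair, with r = V₁/V₂ = 0.66540,
ln z₀ = (ln z₁ − r·ln z₂)/(1 − r) = (2.9857 − 0.66540×5.3471)/0.33460 = -1.7103 → z₀ = 0.1808 m
V₃ = V₁ · ln(z₃/z₀)/ln(z₁/z₀) = 3.5 × 7.3088/4.6960 = 5.4473 m/s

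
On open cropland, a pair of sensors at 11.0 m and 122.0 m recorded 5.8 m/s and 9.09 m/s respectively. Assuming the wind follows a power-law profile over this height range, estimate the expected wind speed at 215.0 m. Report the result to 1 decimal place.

10.1 m/s

First find α: α = ln(V₂/V₁)/ln(z₂/z₁) = ln(9.09/5.8)/ln(122.0/11.0) = 0.44932/2.40613 = 0.1867
Extrapolate from 122.0 m to 215.0 m: V₃ = 9.09 × (215.0/122.0)^0.1867 = 9.09 × 1.1116 = 10.1045 m/s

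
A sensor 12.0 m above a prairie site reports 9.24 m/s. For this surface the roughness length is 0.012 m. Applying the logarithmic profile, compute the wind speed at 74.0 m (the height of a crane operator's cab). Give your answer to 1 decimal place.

11.7 m/s

Log law: V(z) ∝ ln(z/z₀), so V₂/V₁ = ln(z₂/z₀) / ln(z₁/z₀).
ln(74.0/0.012) = 8.7269, ln(12.0/0.012) = 6.9078
V₂ = 9.24 × 8.7269/6.9078 = 9.24 × 1.2634 = 11.6734 m/s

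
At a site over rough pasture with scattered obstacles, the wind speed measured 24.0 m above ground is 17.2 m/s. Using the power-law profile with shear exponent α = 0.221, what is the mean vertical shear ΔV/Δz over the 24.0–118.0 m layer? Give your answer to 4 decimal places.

0.0772 m/s/m

Power law: V₂ = V₁ · (z₂/z₁)^α = 17.2 × (4.9167)^0.221 = 24.4561 m/s
ΔV/Δz = (24.4561 − 17.2)/(118.0 − 24.0) = 7.2561/94.0000 = 0.07719 m/s/m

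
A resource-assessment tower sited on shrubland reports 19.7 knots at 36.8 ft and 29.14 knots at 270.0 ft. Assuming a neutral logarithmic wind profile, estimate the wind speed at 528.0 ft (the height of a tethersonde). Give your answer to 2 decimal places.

32.32 knots

Log law: V ∝ ln(z/z₀). From the pair, with r = V₁/V₂ = 0.67605,
ln z₀ = (ln z₁ − r·ln z₂)/(1 − r) = (3.6055 − 0.67605×5.5984)/0.32395 = -0.5535 → z₀ = 0.5750 ft
V₃ = V₁ · ln(z₃/z₀)/ln(z₁/z₀) = 19.7 × 6.8226/4.1590 = 32.3168 knots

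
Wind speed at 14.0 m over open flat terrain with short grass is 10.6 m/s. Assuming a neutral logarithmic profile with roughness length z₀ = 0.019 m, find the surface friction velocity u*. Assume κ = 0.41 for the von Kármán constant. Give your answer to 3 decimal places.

u* ≈ 0.658 m/s

Log law: V(z) = (u*/κ) · ln(z/z₀) ⇒ u* = κ · V / ln(z/z₀)
u* = 0.41 × 10.6 / ln(14.0/0.019) = 0.41 × 10.6 / 6.6024
   = 4.3460 / 6.6024 = 0.6582 m/s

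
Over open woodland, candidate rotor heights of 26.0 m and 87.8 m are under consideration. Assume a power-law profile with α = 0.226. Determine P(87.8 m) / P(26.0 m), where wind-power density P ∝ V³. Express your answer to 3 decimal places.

Speed ratio: V_B/V_A = (z_B/z_A)^α = (87.8/26.0)^0.226 = (3.3769)^0.226 = 1.31658
Power-density ratio: P_B/P_A = (V_B/V_A)³ = (1.31658)³ = 2.28211

2.282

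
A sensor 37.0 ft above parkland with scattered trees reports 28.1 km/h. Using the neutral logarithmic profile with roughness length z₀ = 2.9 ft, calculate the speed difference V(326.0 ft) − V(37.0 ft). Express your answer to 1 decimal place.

24.0 km/h

Log law: V₂ = V₁ · ln(z₂/z₀)/ln(z₁/z₀) = 28.1 × 4.7222/2.5462 = 52.1142 km/h
ΔV = 52.1142 − 28.1 = 24.0142 km/h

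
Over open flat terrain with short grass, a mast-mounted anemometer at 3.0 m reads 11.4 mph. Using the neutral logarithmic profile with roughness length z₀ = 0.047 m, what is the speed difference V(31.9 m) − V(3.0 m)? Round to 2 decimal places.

Log law: V₂ = V₁ · ln(z₂/z₀)/ln(z₁/z₀) = 11.4 × 6.5202/4.1562 = 17.8841 mph
ΔV = 17.8841 − 11.4 = 6.4841 mph

6.48 mph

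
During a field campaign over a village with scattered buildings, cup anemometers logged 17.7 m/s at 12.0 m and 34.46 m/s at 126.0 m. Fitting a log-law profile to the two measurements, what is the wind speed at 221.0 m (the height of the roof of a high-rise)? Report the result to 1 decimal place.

Log law: V ∝ ln(z/z₀). From the pair, with r = V₁/V₂ = 0.51364,
ln z₀ = (ln z₁ − r·ln z₂)/(1 − r) = (2.4849 − 0.51364×4.8363)/0.48636 = 0.0017 → z₀ = 1.002 m
V₃ = V₁ · ln(z₃/z₀)/ln(z₁/z₀) = 17.7 × 5.3965/2.4833 = 38.4649 m/s

38.5 m/s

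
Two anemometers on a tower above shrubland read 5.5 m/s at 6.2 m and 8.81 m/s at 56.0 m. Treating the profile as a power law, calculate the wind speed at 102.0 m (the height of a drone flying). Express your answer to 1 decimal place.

10.0 m/s

First find α: α = ln(V₂/V₁)/ln(z₂/z₁) = ln(8.81/5.5)/ln(56.0/6.2) = 0.47114/2.20080 = 0.2141
Extrapolate from 56.0 m to 102.0 m: V₃ = 8.81 × (102.0/56.0)^0.2141 = 8.81 × 1.1370 = 10.0167 m/s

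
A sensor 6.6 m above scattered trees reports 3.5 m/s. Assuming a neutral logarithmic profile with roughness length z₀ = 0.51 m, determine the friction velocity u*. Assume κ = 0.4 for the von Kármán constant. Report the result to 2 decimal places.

u* ≈ 0.55 m/s

Log law: V(z) = (u*/κ) · ln(z/z₀) ⇒ u* = κ · V / ln(z/z₀)
u* = 0.4 × 3.5 / ln(6.6/0.51) = 0.4 × 3.5 / 2.5604
   = 1.4000 / 2.5604 = 0.5468 m/s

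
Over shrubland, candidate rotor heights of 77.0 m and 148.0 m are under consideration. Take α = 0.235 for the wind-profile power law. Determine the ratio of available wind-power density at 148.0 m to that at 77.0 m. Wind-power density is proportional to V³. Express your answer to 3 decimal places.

Speed ratio: V_B/V_A = (z_B/z_A)^α = (148.0/77.0)^0.235 = (1.9221)^0.235 = 1.16597
Power-density ratio: P_B/P_A = (V_B/V_A)³ = (1.16597)³ = 1.58511

1.585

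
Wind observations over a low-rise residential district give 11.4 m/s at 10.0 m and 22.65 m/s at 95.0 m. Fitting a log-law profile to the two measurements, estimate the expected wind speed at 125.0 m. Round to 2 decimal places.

Log law: V ∝ ln(z/z₀). From the pair, with r = V₁/V₂ = 0.50331,
ln z₀ = (ln z₁ − r·ln z₂)/(1 − r) = (2.3026 − 0.50331×4.5539)/0.49669 = 0.0213 → z₀ = 1.022 m
V₃ = V₁ · ln(z₃/z₀)/ln(z₁/z₀) = 11.4 × 4.8070/2.2813 = 24.0214 m/s

24.02 m/s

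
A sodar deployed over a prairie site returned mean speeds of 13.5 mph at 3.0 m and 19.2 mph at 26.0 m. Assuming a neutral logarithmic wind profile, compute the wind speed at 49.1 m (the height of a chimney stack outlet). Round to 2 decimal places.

Log law: V ∝ ln(z/z₀). From the pair, with r = V₁/V₂ = 0.70312,
ln z₀ = (ln z₁ − r·ln z₂)/(1 − r) = (1.0986 − 0.70312×3.2581)/0.29688 = -4.0160 → z₀ = 0.01803 m
V₃ = V₁ · ln(z₃/z₀)/ln(z₁/z₀) = 13.5 × 7.9098/5.1146 = 20.8781 mph

20.88 mph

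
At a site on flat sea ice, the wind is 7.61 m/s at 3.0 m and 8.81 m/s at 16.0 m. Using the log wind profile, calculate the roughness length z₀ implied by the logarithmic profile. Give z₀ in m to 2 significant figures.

z₀ ≈ 0.000074 m

Log law: V(z) ∝ ln(z/z₀). With r = V₁/V₂ = 7.61/8.81 = 0.86379,
r · ln(z₂/z₀) = ln(z₁/z₀) ⇒ ln z₀ = (ln z₁ − r·ln z₂)/(1 − r)
ln z₀ = (1.09861 − 0.86379×2.77259) / 0.13621 = -9.5172
z₀ = exp(-9.5172) = 0.00007358 m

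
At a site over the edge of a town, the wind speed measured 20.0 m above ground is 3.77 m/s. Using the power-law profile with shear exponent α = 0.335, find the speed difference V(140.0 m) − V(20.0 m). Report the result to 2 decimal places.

3.47 m/s

Power law: V₂ = V₁ · (z₂/z₁)^α = 3.77 × (7.0000)^0.335 = 7.2352 m/s
ΔV = 7.2352 − 3.77 = 3.4652 m/s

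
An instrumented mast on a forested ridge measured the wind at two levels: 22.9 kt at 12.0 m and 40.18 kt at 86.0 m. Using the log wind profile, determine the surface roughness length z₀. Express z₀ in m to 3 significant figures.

Log law: V(z) ∝ ln(z/z₀). With r = V₁/V₂ = 22.9/40.18 = 0.56994,
r · ln(z₂/z₀) = ln(z₁/z₀) ⇒ ln z₀ = (ln z₁ − r·ln z₂)/(1 − r)
ln z₀ = (2.48491 − 0.56994×4.45435) / 0.43006 = -0.1251
z₀ = exp(-0.1251) = 0.8824 m

z₀ ≈ 0.882 m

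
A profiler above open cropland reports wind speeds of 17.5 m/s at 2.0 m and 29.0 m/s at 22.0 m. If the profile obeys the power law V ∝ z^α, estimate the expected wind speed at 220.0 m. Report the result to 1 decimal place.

First find α: α = ln(V₂/V₁)/ln(z₂/z₁) = ln(29.0/17.5)/ln(22.0/2.0) = 0.50509/2.39790 = 0.2106
Extrapolate from 22.0 m to 220.0 m: V₃ = 29.0 × (220.0/22.0)^0.2106 = 29.0 × 1.6242 = 47.1020 m/s

47.1 m/s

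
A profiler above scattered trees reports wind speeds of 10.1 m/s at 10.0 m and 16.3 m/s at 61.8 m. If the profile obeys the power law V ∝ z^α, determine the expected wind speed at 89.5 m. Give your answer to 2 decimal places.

First find α: α = ln(V₂/V₁)/ln(z₂/z₁) = ln(16.3/10.1)/ln(61.8/10.0) = 0.47863/1.82132 = 0.2628
Extrapolate from 61.8 m to 89.5 m: V₃ = 16.3 × (89.5/61.8)^0.2628 = 16.3 × 1.1022 = 17.9661 m/s

17.97 m/s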